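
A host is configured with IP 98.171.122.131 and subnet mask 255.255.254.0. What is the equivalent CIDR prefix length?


Binary: 11111111.11111111.11111110.00000000
Count leading 1s
Prefix: /23


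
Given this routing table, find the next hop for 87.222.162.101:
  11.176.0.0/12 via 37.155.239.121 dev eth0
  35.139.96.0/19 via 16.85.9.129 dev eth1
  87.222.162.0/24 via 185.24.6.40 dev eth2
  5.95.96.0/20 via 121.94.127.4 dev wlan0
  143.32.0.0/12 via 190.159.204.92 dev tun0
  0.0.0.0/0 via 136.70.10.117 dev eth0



Longest prefix match for 87.222.162.101:
  /12 11.176.0.0: no
  /19 35.139.96.0: no
  /24 87.222.162.0: MATCH
  /20 5.95.96.0: no
  /12 143.32.0.0: no
  /0 0.0.0.0: MATCH
Selected: next-hop 185.24.6.40 via eth2 (matched /24)


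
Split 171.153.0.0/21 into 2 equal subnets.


New prefix = 21 + 1 = 22
Each subnet has 1024 addresses
  171.153.0.0/22
  171.153.4.0/22
Subnets: 171.153.0.0/22, 171.153.4.0/22


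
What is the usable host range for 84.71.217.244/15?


Network: 84.70.0.0
Broadcast: 84.71.255.255
First usable = network + 1
Last usable = broadcast - 1
Range: 84.70.0.1 to 84.71.255.254


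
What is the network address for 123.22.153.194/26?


IP:   01111011.00010110.10011001.11000010
Mask: 11111111.11111111.11111111.11000000
AND operation:
Net:  01111011.00010110.10011001.11000000
Network: 123.22.153.192/26


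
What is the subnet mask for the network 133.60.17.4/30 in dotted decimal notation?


/30 means 30 network bits, 2 host bits
Binary: 11111111111111111111111111111100
Mask: 255.255.255.252


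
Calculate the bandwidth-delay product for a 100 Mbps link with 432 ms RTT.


BDP = bandwidth * RTT
= 100 Mbps * 432 ms
= 100 * 1e6 * 432 / 1000 bits
= 43200000 bits
= 5400000 bytes
= 5273.4375 KB
BDP = 43200000 bits (5400000 bytes)


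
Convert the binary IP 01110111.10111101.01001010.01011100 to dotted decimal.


01110111 = 119
10111101 = 189
01001010 = 74
01011100 = 92
IP: 119.189.74.92


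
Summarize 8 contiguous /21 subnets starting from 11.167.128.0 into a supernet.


Original prefix: /21
Number of subnets: 8 = 2^3
New prefix = 21 - 3 = 18
Supernet: 11.167.128.0/18


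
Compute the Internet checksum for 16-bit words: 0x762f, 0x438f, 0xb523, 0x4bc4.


Sum all words (with carry folding):
+ 0x762f = 0x762f
+ 0x438f = 0xb9be
+ 0xb523 = 0x6ee2
+ 0x4bc4 = 0xbaa6
One's complement: ~0xbaa6
Checksum = 0x4559


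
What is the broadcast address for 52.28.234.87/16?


Network: 52.28.0.0/16
Host bits = 16
Set all host bits to 1:
Broadcast: 52.28.255.255


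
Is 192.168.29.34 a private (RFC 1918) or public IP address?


RFC 1918 private ranges:
  10.0.0.0/8 (10.0.0.0 - 10.255.255.255)
  172.16.0.0/12 (172.16.0.0 - 172.31.255.255)
  192.168.0.0/16 (192.168.0.0 - 192.168.255.255)
Private (in 192.168.0.0/16)


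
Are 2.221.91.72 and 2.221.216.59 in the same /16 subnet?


Mask: 255.255.0.0
2.221.91.72 AND mask = 2.221.0.0
2.221.216.59 AND mask = 2.221.0.0
Yes, same subnet (2.221.0.0)


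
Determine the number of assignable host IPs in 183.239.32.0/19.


Host bits = 32 - 19 = 13
Total addresses = 2^13 = 8192
Usable = total - 2 (network and broadcast)
Usable hosts: 8190


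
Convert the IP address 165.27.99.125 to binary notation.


165 = 10100101
27 = 00011011
99 = 01100011
125 = 01111101
Binary: 10100101.00011011.01100011.01111101


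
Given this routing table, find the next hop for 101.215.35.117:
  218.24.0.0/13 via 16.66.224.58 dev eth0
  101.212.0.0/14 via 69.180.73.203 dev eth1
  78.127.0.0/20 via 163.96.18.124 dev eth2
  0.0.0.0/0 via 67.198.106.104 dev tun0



Longest prefix match for 101.215.35.117:
  /13 218.24.0.0: no
  /14 101.212.0.0: MATCH
  /20 78.127.0.0: no
  /0 0.0.0.0: MATCH
Selected: next-hop 69.180.73.203 via eth1 (matched /14)


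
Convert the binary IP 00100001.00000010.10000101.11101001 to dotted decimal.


00100001 = 33
00000010 = 2
10000101 = 133
11101001 = 233
IP: 33.2.133.233


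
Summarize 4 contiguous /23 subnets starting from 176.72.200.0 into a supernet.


Original prefix: /23
Number of subnets: 4 = 2^2
New prefix = 23 - 2 = 21
Supernet: 176.72.200.0/21


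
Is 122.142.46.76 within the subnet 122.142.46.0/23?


Subnet network: 122.142.46.0
Test IP AND mask: 122.142.46.0
Yes, 122.142.46.76 is in 122.142.46.0/23


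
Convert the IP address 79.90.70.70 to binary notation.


79 = 01001111
90 = 01011010
70 = 01000110
70 = 01000110
Binary: 01001111.01011010.01000110.01000110


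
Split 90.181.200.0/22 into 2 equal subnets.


New prefix = 22 + 1 = 23
Each subnet has 512 addresses
  90.181.200.0/23
  90.181.202.0/23
Subnets: 90.181.200.0/23, 90.181.202.0/23


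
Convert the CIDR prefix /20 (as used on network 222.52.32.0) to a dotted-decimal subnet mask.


/20 means 20 network bits, 12 host bits
Binary: 11111111111111111111000000000000
Mask: 255.255.240.0


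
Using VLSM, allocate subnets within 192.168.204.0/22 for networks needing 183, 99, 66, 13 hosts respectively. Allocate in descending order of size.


183 hosts -> /24 (254 usable): 192.168.204.0/24
99 hosts -> /25 (126 usable): 192.168.205.0/25
66 hosts -> /25 (126 usable): 192.168.205.128/25
13 hosts -> /28 (14 usable): 192.168.206.0/28
Allocation: 192.168.204.0/24 (183 hosts, 254 usable); 192.168.205.0/25 (99 hosts, 126 usable); 192.168.205.128/25 (66 hosts, 126 usable); 192.168.206.0/28 (13 hosts, 14 usable)


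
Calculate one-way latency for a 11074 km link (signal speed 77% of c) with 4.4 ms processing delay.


Speed = 0.77 * 3e5 km/s = 231000 km/s
Propagation delay = 11074 / 231000 = 0.0479 s = 47.9394 ms
Processing delay = 4.4 ms
Total one-way latency = 52.3394 ms


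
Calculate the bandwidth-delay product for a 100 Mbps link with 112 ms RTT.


BDP = bandwidth * RTT
= 100 Mbps * 112 ms
= 100 * 1e6 * 112 / 1000 bits
= 11200000 bits
= 1400000 bytes
= 1367.1875 KB
BDP = 11200000 bits (1400000 bytes)


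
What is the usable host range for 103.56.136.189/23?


Network: 103.56.136.0
Broadcast: 103.56.137.255
First usable = network + 1
Last usable = broadcast - 1
Range: 103.56.136.1 to 103.56.137.254


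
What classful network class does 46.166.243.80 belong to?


First octet: 46
Binary: 00101110
0xxxxxxx -> Class A (1-126)
Class A, default mask 255.0.0.0 (/8)


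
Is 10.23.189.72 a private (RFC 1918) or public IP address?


RFC 1918 private ranges:
  10.0.0.0/8 (10.0.0.0 - 10.255.255.255)
  172.16.0.0/12 (172.16.0.0 - 172.31.255.255)
  192.168.0.0/16 (192.168.0.0 - 192.168.255.255)
Private (in 10.0.0.0/8)


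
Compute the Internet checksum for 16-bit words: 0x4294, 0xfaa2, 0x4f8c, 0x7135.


Sum all words (with carry folding):
+ 0x4294 = 0x4294
+ 0xfaa2 = 0x3d37
+ 0x4f8c = 0x8cc3
+ 0x7135 = 0xfdf8
One's complement: ~0xfdf8
Checksum = 0x0207


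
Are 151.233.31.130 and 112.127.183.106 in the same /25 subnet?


Mask: 255.255.255.128
151.233.31.130 AND mask = 151.233.31.128
112.127.183.106 AND mask = 112.127.183.0
No, different subnets (151.233.31.128 vs 112.127.183.0)


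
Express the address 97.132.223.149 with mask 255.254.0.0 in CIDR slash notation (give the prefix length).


Binary: 11111111.11111110.00000000.00000000
Count leading 1s
Prefix: /15


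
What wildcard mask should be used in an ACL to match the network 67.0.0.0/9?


Subnet mask: 255.128.0.0
Wildcard = 255.255.255.255 - subnet mask
255 - 255 = 0
255 - 128 = 127
255 - 0 = 255
255 - 0 = 255
Wildcard: 0.127.255.255


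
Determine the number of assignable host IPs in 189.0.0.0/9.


Host bits = 32 - 9 = 23
Total addresses = 2^23 = 8388608
Usable = total - 2 (network and broadcast)
Usable hosts: 8388606


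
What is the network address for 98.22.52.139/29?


IP:   01100010.00010110.00110100.10001011
Mask: 11111111.11111111.11111111.11111000
AND operation:
Net:  01100010.00010110.00110100.10001000
Network: 98.22.52.136/29


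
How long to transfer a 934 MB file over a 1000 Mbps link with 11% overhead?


Effective throughput = 1000 * (1 - 11/100) = 890 Mbps
File size in Mb = 934 * 8 = 7472 Mb
Time = 7472 / 890
Time = 8.3955 seconds


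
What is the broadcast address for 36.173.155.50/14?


Network: 36.172.0.0/14
Host bits = 18
Set all host bits to 1:
Broadcast: 36.175.255.255


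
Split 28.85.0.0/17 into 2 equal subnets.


New prefix = 17 + 1 = 18
Each subnet has 16384 addresses
  28.85.0.0/18
  28.85.64.0/18
Subnets: 28.85.0.0/18, 28.85.64.0/18


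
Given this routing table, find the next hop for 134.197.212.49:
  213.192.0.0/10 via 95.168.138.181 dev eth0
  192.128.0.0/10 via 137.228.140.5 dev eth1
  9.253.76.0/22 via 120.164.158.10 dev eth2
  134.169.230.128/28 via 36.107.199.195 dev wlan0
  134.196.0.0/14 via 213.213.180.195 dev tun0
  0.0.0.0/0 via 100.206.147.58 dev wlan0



Longest prefix match for 134.197.212.49:
  /10 213.192.0.0: no
  /10 192.128.0.0: no
  /22 9.253.76.0: no
  /28 134.169.230.128: no
  /14 134.196.0.0: MATCH
  /0 0.0.0.0: MATCH
Selected: next-hop 213.213.180.195 via tun0 (matched /14)


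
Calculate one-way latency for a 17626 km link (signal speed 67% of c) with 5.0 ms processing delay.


Speed = 0.67 * 3e5 km/s = 201000 km/s
Propagation delay = 17626 / 201000 = 0.0877 s = 87.6915 ms
Processing delay = 5.0 ms
Total one-way latency = 92.6915 ms


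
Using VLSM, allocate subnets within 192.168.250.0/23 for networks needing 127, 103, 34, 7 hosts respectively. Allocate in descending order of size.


127 hosts -> /24 (254 usable): 192.168.250.0/24
103 hosts -> /25 (126 usable): 192.168.251.0/25
34 hosts -> /26 (62 usable): 192.168.251.128/26
7 hosts -> /28 (14 usable): 192.168.251.192/28
Allocation: 192.168.250.0/24 (127 hosts, 254 usable); 192.168.251.0/25 (103 hosts, 126 usable); 192.168.251.128/26 (34 hosts, 62 usable); 192.168.251.192/28 (7 hosts, 14 usable)


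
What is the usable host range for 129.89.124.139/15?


Network: 129.88.0.0
Broadcast: 129.89.255.255
First usable = network + 1
Last usable = broadcast - 1
Range: 129.88.0.1 to 129.89.255.254


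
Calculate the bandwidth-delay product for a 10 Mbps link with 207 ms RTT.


BDP = bandwidth * RTT
= 10 Mbps * 207 ms
= 10 * 1e6 * 207 / 1000 bits
= 2070000 bits
= 258750 bytes
= 252.6855 KB
BDP = 2070000 bits (258750 bytes)


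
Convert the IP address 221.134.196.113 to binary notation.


221 = 11011101
134 = 10000110
196 = 11000100
113 = 01110001
Binary: 11011101.10000110.11000100.01110001


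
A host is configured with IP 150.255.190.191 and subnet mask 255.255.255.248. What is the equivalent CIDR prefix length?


Binary: 11111111.11111111.11111111.11111000
Count leading 1s
Prefix: /29


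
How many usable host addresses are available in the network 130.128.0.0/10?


Host bits = 32 - 10 = 22
Total addresses = 2^22 = 4194304
Usable = total - 2 (network and broadcast)
Usable hosts: 4194302


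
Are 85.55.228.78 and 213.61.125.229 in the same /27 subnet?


Mask: 255.255.255.224
85.55.228.78 AND mask = 85.55.228.64
213.61.125.229 AND mask = 213.61.125.224
No, different subnets (85.55.228.64 vs 213.61.125.224)


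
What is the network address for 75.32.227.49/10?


IP:   01001011.00100000.11100011.00110001
Mask: 11111111.11000000.00000000.00000000
AND operation:
Net:  01001011.00000000.00000000.00000000
Network: 75.0.0.0/10


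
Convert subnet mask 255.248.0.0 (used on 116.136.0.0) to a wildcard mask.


Subnet mask: 255.248.0.0
Wildcard = 255.255.255.255 - subnet mask
255 - 255 = 0
255 - 248 = 7
255 - 0 = 255
255 - 0 = 255
Wildcard: 0.7.255.255


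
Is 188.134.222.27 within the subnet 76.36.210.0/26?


Subnet network: 76.36.210.0
Test IP AND mask: 188.134.222.0
No, 188.134.222.27 is not in 76.36.210.0/26


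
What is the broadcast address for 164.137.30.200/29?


Network: 164.137.30.200/29
Host bits = 3
Set all host bits to 1:
Broadcast: 164.137.30.207


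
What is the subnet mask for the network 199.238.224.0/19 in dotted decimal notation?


/19 means 19 network bits, 13 host bits
Binary: 11111111111111111110000000000000
Mask: 255.255.224.0


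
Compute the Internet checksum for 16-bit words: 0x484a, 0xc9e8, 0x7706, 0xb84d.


Sum all words (with carry folding):
+ 0x484a = 0x484a
+ 0xc9e8 = 0x1233
+ 0x7706 = 0x8939
+ 0xb84d = 0x4187
One's complement: ~0x4187
Checksum = 0xbe78


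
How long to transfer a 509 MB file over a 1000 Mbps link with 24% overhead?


Effective throughput = 1000 * (1 - 24/100) = 760 Mbps
File size in Mb = 509 * 8 = 4072 Mb
Time = 4072 / 760
Time = 5.3579 seconds


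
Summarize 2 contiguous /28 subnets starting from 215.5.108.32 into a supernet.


Original prefix: /28
Number of subnets: 2 = 2^1
New prefix = 28 - 1 = 27
Supernet: 215.5.108.32/27


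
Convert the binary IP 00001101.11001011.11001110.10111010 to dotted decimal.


00001101 = 13
11001011 = 203
11001110 = 206
10111010 = 186
IP: 13.203.206.186


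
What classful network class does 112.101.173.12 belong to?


First octet: 112
Binary: 01110000
0xxxxxxx -> Class A (1-126)
Class A, default mask 255.0.0.0 (/8)


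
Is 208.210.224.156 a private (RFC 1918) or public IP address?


RFC 1918 private ranges:
  10.0.0.0/8 (10.0.0.0 - 10.255.255.255)
  172.16.0.0/12 (172.16.0.0 - 172.31.255.255)
  192.168.0.0/16 (192.168.0.0 - 192.168.255.255)
Public (not in any RFC 1918 range)


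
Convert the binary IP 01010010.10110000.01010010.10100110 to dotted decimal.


01010010 = 82
10110000 = 176
01010010 = 82
10100110 = 166
IP: 82.176.82.166


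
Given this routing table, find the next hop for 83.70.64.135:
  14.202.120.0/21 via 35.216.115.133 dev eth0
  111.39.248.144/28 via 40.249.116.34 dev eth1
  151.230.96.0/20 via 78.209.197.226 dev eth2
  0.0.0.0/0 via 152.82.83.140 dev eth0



Longest prefix match for 83.70.64.135:
  /21 14.202.120.0: no
  /28 111.39.248.144: no
  /20 151.230.96.0: no
  /0 0.0.0.0: MATCH
Selected: next-hop 152.82.83.140 via eth0 (matched /0)


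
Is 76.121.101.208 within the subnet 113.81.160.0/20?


Subnet network: 113.81.160.0
Test IP AND mask: 76.121.96.0
No, 76.121.101.208 is not in 113.81.160.0/20


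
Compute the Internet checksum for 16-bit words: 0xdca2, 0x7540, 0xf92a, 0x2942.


Sum all words (with carry folding):
+ 0xdca2 = 0xdca2
+ 0x7540 = 0x51e3
+ 0xf92a = 0x4b0e
+ 0x2942 = 0x7450
One's complement: ~0x7450
Checksum = 0x8baf


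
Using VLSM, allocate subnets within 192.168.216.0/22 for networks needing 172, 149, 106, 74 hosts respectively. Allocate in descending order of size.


172 hosts -> /24 (254 usable): 192.168.216.0/24
149 hosts -> /24 (254 usable): 192.168.217.0/24
106 hosts -> /25 (126 usable): 192.168.218.0/25
74 hosts -> /25 (126 usable): 192.168.218.128/25
Allocation: 192.168.216.0/24 (172 hosts, 254 usable); 192.168.217.0/24 (149 hosts, 254 usable); 192.168.218.0/25 (106 hosts, 126 usable); 192.168.218.128/25 (74 hosts, 126 usable)


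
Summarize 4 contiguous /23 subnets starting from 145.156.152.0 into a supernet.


Original prefix: /23
Number of subnets: 4 = 2^2
New prefix = 23 - 2 = 21
Supernet: 145.156.152.0/21


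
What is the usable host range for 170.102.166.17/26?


Network: 170.102.166.0
Broadcast: 170.102.166.63
First usable = network + 1
Last usable = broadcast - 1
Range: 170.102.166.1 to 170.102.166.62


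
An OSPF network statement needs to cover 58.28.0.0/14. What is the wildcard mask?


Subnet mask: 255.252.0.0
Wildcard = 255.255.255.255 - subnet mask
255 - 255 = 0
255 - 252 = 3
255 - 0 = 255
255 - 0 = 255
Wildcard: 0.3.255.255


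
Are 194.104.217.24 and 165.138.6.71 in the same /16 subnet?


Mask: 255.255.0.0
194.104.217.24 AND mask = 194.104.0.0
165.138.6.71 AND mask = 165.138.0.0
No, different subnets (194.104.0.0 vs 165.138.0.0)


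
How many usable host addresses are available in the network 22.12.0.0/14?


Host bits = 32 - 14 = 18
Total addresses = 2^18 = 262144
Usable = total - 2 (network and broadcast)
Usable hosts: 262142


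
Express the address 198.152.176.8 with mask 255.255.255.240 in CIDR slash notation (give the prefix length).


Binary: 11111111.11111111.11111111.11110000
Count leading 1s
Prefix: /28


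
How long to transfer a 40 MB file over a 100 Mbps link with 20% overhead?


Effective throughput = 100 * (1 - 20/100) = 80 Mbps
File size in Mb = 40 * 8 = 320 Mb
Time = 320 / 80
Time = 4 seconds


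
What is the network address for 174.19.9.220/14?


IP:   10101110.00010011.00001001.11011100
Mask: 11111111.11111100.00000000.00000000
AND operation:
Net:  10101110.00010000.00000000.00000000
Network: 174.16.0.0/14


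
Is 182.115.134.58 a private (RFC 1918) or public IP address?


RFC 1918 private ranges:
  10.0.0.0/8 (10.0.0.0 - 10.255.255.255)
  172.16.0.0/12 (172.16.0.0 - 172.31.255.255)
  192.168.0.0/16 (192.168.0.0 - 192.168.255.255)
Public (not in any RFC 1918 range)


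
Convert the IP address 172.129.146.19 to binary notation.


172 = 10101100
129 = 10000001
146 = 10010010
19 = 00010011
Binary: 10101100.10000001.10010010.00010011


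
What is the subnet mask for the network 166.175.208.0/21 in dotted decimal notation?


/21 means 21 network bits, 11 host bits
Binary: 11111111111111111111100000000000
Mask: 255.255.248.0


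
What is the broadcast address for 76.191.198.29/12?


Network: 76.176.0.0/12
Host bits = 20
Set all host bits to 1:
Broadcast: 76.191.255.255


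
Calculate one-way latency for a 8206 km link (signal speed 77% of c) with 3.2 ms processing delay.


Speed = 0.77 * 3e5 km/s = 231000 km/s
Propagation delay = 8206 / 231000 = 0.0355 s = 35.5238 ms
Processing delay = 3.2 ms
Total one-way latency = 38.7238 ms


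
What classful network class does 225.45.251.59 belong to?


First octet: 225
Binary: 11100001
1110xxxx -> Class D (224-239)
Class D (multicast), default mask N/A


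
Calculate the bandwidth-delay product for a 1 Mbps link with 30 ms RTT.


BDP = bandwidth * RTT
= 1 Mbps * 30 ms
= 1 * 1e6 * 30 / 1000 bits
= 30000 bits
= 3750 bytes
= 3.6621 KB
BDP = 30000 bits (3750 bytes)


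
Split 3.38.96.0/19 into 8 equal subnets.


New prefix = 19 + 3 = 22
Each subnet has 1024 addresses
  3.38.96.0/22
  3.38.100.0/22
  3.38.104.0/22
  3.38.108.0/22
  3.38.112.0/22
  3.38.116.0/22
  3.38.120.0/22
  3.38.124.0/22
Subnets: 3.38.96.0/22, 3.38.100.0/22, 3.38.104.0/22, 3.38.108.0/22, 3.38.112.0/22, 3.38.116.0/22, 3.38.120.0/22, 3.38.124.0/22


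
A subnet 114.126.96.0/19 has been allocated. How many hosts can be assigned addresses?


Host bits = 32 - 19 = 13
Total addresses = 2^13 = 8192
Usable = total - 2 (network and broadcast)
Usable hosts: 8190


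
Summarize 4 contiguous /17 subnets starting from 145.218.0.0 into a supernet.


Original prefix: /17
Number of subnets: 4 = 2^2
New prefix = 17 - 2 = 15
Supernet: 145.218.0.0/15


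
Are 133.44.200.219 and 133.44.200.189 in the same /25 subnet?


Mask: 255.255.255.128
133.44.200.219 AND mask = 133.44.200.128
133.44.200.189 AND mask = 133.44.200.128
Yes, same subnet (133.44.200.128)


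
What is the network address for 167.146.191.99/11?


IP:   10100111.10010010.10111111.01100011
Mask: 11111111.11100000.00000000.00000000
AND operation:
Net:  10100111.10000000.00000000.00000000
Network: 167.128.0.0/11


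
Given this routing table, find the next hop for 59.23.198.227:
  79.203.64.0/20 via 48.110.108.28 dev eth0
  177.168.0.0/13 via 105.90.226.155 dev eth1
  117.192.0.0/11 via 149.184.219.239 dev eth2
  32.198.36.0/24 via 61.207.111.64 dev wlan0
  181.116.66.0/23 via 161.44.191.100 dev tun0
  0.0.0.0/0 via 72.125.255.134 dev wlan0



Longest prefix match for 59.23.198.227:
  /20 79.203.64.0: no
  /13 177.168.0.0: no
  /11 117.192.0.0: no
  /24 32.198.36.0: no
  /23 181.116.66.0: no
  /0 0.0.0.0: MATCH
Selected: next-hop 72.125.255.134 via wlan0 (matched /0)


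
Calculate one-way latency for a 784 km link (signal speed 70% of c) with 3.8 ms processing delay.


Speed = 0.7 * 3e5 km/s = 210000 km/s
Propagation delay = 784 / 210000 = 0.0037 s = 3.7333 ms
Processing delay = 3.8 ms
Total one-way latency = 7.5333 ms


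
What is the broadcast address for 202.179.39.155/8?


Network: 202.0.0.0/8
Host bits = 24
Set all host bits to 1:
Broadcast: 202.255.255.255


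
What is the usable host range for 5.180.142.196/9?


Network: 5.128.0.0
Broadcast: 5.255.255.255
First usable = network + 1
Last usable = broadcast - 1
Range: 5.128.0.1 to 5.255.255.254


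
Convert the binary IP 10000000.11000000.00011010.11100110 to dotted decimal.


10000000 = 128
11000000 = 192
00011010 = 26
11100110 = 230
IP: 128.192.26.230


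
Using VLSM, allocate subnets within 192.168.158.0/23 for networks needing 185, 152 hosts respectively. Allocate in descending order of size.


185 hosts -> /24 (254 usable): 192.168.158.0/24
152 hosts -> /24 (254 usable): 192.168.159.0/24
Allocation: 192.168.158.0/24 (185 hosts, 254 usable); 192.168.159.0/24 (152 hosts, 254 usable)


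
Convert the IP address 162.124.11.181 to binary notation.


162 = 10100010
124 = 01111100
11 = 00001011
181 = 10110101
Binary: 10100010.01111100.00001011.10110101


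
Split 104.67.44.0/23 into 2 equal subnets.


New prefix = 23 + 1 = 24
Each subnet has 256 addresses
  104.67.44.0/24
  104.67.45.0/24
Subnets: 104.67.44.0/24, 104.67.45.0/24


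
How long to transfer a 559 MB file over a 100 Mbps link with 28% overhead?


Effective throughput = 100 * (1 - 28/100) = 72 Mbps
File size in Mb = 559 * 8 = 4472 Mb
Time = 4472 / 72
Time = 62.1111 seconds


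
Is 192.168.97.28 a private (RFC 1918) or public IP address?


RFC 1918 private ranges:
  10.0.0.0/8 (10.0.0.0 - 10.255.255.255)
  172.16.0.0/12 (172.16.0.0 - 172.31.255.255)
  192.168.0.0/16 (192.168.0.0 - 192.168.255.255)
Private (in 192.168.0.0/16)


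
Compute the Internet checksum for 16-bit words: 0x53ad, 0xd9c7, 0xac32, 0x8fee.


Sum all words (with carry folding):
+ 0x53ad = 0x53ad
+ 0xd9c7 = 0x2d75
+ 0xac32 = 0xd9a7
+ 0x8fee = 0x6996
One's complement: ~0x6996
Checksum = 0x9669


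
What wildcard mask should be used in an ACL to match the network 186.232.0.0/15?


Subnet mask: 255.254.0.0
Wildcard = 255.255.255.255 - subnet mask
255 - 255 = 0
255 - 254 = 1
255 - 0 = 255
255 - 0 = 255
Wildcard: 0.1.255.255


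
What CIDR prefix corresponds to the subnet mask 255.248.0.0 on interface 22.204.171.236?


Binary: 11111111.11111000.00000000.00000000
Count leading 1s
Prefix: /13


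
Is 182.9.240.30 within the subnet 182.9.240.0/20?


Subnet network: 182.9.240.0
Test IP AND mask: 182.9.240.0
Yes, 182.9.240.30 is in 182.9.240.0/20


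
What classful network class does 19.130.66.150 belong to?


First octet: 19
Binary: 00010011
0xxxxxxx -> Class A (1-126)
Class A, default mask 255.0.0.0 (/8)


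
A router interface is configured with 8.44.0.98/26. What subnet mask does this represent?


/26 means 26 network bits, 6 host bits
Binary: 11111111111111111111111111000000
Mask: 255.255.255.192


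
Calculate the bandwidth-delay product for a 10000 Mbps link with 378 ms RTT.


BDP = bandwidth * RTT
= 10000 Mbps * 378 ms
= 10000 * 1e6 * 378 / 1000 bits
= 3780000000 bits
= 472500000 bytes
= 461425.7812 KB
BDP = 3780000000 bits (472500000 bytes)


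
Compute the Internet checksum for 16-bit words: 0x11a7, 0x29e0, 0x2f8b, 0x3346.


Sum all words (with carry folding):
+ 0x11a7 = 0x11a7
+ 0x29e0 = 0x3b87
+ 0x2f8b = 0x6b12
+ 0x3346 = 0x9e58
One's complement: ~0x9e58
Checksum = 0x61a7


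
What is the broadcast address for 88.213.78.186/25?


Network: 88.213.78.128/25
Host bits = 7
Set all host bits to 1:
Broadcast: 88.213.78.255


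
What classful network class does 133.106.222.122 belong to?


First octet: 133
Binary: 10000101
10xxxxxx -> Class B (128-191)
Class B, default mask 255.255.0.0 (/16)


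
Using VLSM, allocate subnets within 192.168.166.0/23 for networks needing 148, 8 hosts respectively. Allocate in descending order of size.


148 hosts -> /24 (254 usable): 192.168.166.0/24
8 hosts -> /28 (14 usable): 192.168.167.0/28
Allocation: 192.168.166.0/24 (148 hosts, 254 usable); 192.168.167.0/28 (8 hosts, 14 usable)


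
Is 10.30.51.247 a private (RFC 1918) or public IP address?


RFC 1918 private ranges:
  10.0.0.0/8 (10.0.0.0 - 10.255.255.255)
  172.16.0.0/12 (172.16.0.0 - 172.31.255.255)
  192.168.0.0/16 (192.168.0.0 - 192.168.255.255)
Private (in 10.0.0.0/8)


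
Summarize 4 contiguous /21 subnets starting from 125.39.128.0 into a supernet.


Original prefix: /21
Number of subnets: 4 = 2^2
New prefix = 21 - 2 = 19
Supernet: 125.39.128.0/19


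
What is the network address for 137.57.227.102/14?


IP:   10001001.00111001.11100011.01100110
Mask: 11111111.11111100.00000000.00000000
AND operation:
Net:  10001001.00111000.00000000.00000000
Network: 137.56.0.0/14


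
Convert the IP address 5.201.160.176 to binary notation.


5 = 00000101
201 = 11001001
160 = 10100000
176 = 10110000
Binary: 00000101.11001001.10100000.10110000


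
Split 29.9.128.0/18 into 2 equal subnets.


New prefix = 18 + 1 = 19
Each subnet has 8192 addresses
  29.9.128.0/19
  29.9.160.0/19
Subnets: 29.9.128.0/19, 29.9.160.0/19


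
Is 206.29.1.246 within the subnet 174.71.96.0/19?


Subnet network: 174.71.96.0
Test IP AND mask: 206.29.0.0
No, 206.29.1.246 is not in 174.71.96.0/19


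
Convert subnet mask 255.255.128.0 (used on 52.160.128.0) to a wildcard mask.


Subnet mask: 255.255.128.0
Wildcard = 255.255.255.255 - subnet mask
255 - 255 = 0
255 - 255 = 0
255 - 128 = 127
255 - 0 = 255
Wildcard: 0.0.127.255


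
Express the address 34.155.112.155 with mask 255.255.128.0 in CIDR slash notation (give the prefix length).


Binary: 11111111.11111111.10000000.00000000
Count leading 1s
Prefix: /17


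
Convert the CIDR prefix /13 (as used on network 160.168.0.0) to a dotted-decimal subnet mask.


/13 means 13 network bits, 19 host bits
Binary: 11111111111110000000000000000000
Mask: 255.248.0.0


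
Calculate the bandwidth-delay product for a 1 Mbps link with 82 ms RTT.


BDP = bandwidth * RTT
= 1 Mbps * 82 ms
= 1 * 1e6 * 82 / 1000 bits
= 82000 bits
= 10250 bytes
= 10.0098 KB
BDP = 82000 bits (10250 bytes)


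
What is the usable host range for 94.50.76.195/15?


Network: 94.50.0.0
Broadcast: 94.51.255.255
First usable = network + 1
Last usable = broadcast - 1
Range: 94.50.0.1 to 94.51.255.254


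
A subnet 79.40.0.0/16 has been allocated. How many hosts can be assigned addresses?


Host bits = 32 - 16 = 16
Total addresses = 2^16 = 65536
Usable = total - 2 (network and broadcast)
Usable hosts: 65534


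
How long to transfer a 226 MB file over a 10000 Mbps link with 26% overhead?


Effective throughput = 10000 * (1 - 26/100) = 7400 Mbps
File size in Mb = 226 * 8 = 1808 Mb
Time = 1808 / 7400
Time = 0.2443 seconds


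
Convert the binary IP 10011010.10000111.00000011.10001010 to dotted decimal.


10011010 = 154
10000111 = 135
00000011 = 3
10001010 = 138
IP: 154.135.3.138


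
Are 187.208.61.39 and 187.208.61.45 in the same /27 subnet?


Mask: 255.255.255.224
187.208.61.39 AND mask = 187.208.61.32
187.208.61.45 AND mask = 187.208.61.32
Yes, same subnet (187.208.61.32)


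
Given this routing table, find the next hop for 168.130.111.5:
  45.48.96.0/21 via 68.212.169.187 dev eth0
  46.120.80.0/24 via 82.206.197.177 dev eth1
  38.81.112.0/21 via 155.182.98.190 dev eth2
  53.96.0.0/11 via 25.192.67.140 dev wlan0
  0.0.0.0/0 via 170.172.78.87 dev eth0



Longest prefix match for 168.130.111.5:
  /21 45.48.96.0: no
  /24 46.120.80.0: no
  /21 38.81.112.0: no
  /11 53.96.0.0: no
  /0 0.0.0.0: MATCH
Selected: next-hop 170.172.78.87 via eth0 (matched /0)


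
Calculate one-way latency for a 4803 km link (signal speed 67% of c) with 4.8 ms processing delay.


Speed = 0.67 * 3e5 km/s = 201000 km/s
Propagation delay = 4803 / 201000 = 0.0239 s = 23.8955 ms
Processing delay = 4.8 ms
Total one-way latency = 28.6955 ms


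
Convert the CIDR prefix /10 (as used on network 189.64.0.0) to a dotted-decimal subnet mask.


/10 means 10 network bits, 22 host bits
Binary: 11111111110000000000000000000000
Mask: 255.192.0.0


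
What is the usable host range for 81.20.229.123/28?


Network: 81.20.229.112
Broadcast: 81.20.229.127
First usable = network + 1
Last usable = broadcast - 1
Range: 81.20.229.113 to 81.20.229.126


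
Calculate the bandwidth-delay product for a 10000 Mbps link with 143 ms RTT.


BDP = bandwidth * RTT
= 10000 Mbps * 143 ms
= 10000 * 1e6 * 143 / 1000 bits
= 1430000000 bits
= 178750000 bytes
= 174560.5469 KB
BDP = 1430000000 bits (178750000 bytes)


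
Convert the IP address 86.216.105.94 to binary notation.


86 = 01010110
216 = 11011000
105 = 01101001
94 = 01011110
Binary: 01010110.11011000.01101001.01011110


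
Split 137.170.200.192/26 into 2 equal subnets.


New prefix = 26 + 1 = 27
Each subnet has 32 addresses
  137.170.200.192/27
  137.170.200.224/27
Subnets: 137.170.200.192/27, 137.170.200.224/27


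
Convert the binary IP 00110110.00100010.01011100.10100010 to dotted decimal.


00110110 = 54
00100010 = 34
01011100 = 92
10100010 = 162
IP: 54.34.92.162


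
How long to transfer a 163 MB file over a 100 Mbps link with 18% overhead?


Effective throughput = 100 * (1 - 18/100) = 82 Mbps
File size in Mb = 163 * 8 = 1304 Mb
Time = 1304 / 82
Time = 15.9024 seconds


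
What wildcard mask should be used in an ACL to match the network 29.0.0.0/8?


Subnet mask: 255.0.0.0
Wildcard = 255.255.255.255 - subnet mask
255 - 255 = 0
255 - 0 = 255
255 - 0 = 255
255 - 0 = 255
Wildcard: 0.255.255.255


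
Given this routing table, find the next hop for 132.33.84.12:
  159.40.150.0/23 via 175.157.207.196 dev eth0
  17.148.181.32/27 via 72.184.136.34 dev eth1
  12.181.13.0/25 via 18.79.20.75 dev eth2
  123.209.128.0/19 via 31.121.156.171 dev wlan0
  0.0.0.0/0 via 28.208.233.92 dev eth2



Longest prefix match for 132.33.84.12:
  /23 159.40.150.0: no
  /27 17.148.181.32: no
  /25 12.181.13.0: no
  /19 123.209.128.0: no
  /0 0.0.0.0: MATCH
Selected: next-hop 28.208.233.92 via eth2 (matched /0)


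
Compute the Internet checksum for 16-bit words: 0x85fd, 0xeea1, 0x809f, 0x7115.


Sum all words (with carry folding):
+ 0x85fd = 0x85fd
+ 0xeea1 = 0x749f
+ 0x809f = 0xf53e
+ 0x7115 = 0x6654
One's complement: ~0x6654
Checksum = 0x99ab


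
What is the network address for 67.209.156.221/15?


IP:   01000011.11010001.10011100.11011101
Mask: 11111111.11111110.00000000.00000000
AND operation:
Net:  01000011.11010000.00000000.00000000
Network: 67.208.0.0/15


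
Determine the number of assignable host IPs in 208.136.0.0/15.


Host bits = 32 - 15 = 17
Total addresses = 2^17 = 131072
Usable = total - 2 (network and broadcast)
Usable hosts: 131070


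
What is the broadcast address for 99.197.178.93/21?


Network: 99.197.176.0/21
Host bits = 11
Set all host bits to 1:
Broadcast: 99.197.183.255


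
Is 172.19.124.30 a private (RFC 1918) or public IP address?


RFC 1918 private ranges:
  10.0.0.0/8 (10.0.0.0 - 10.255.255.255)
  172.16.0.0/12 (172.16.0.0 - 172.31.255.255)
  192.168.0.0/16 (192.168.0.0 - 192.168.255.255)
Private (in 172.16.0.0/12)


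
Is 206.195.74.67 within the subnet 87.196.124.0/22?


Subnet network: 87.196.124.0
Test IP AND mask: 206.195.72.0
No, 206.195.74.67 is not in 87.196.124.0/22


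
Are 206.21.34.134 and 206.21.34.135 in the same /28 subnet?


Mask: 255.255.255.240
206.21.34.134 AND mask = 206.21.34.128
206.21.34.135 AND mask = 206.21.34.128
Yes, same subnet (206.21.34.128)


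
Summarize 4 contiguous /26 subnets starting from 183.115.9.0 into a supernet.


Original prefix: /26
Number of subnets: 4 = 2^2
New prefix = 26 - 2 = 24
Supernet: 183.115.9.0/24


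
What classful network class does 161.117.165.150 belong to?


First octet: 161
Binary: 10100001
10xxxxxx -> Class B (128-191)
Class B, default mask 255.255.0.0 (/16)


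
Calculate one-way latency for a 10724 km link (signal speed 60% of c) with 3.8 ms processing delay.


Speed = 0.6 * 3e5 km/s = 180000 km/s
Propagation delay = 10724 / 180000 = 0.0596 s = 59.5778 ms
Processing delay = 3.8 ms
Total one-way latency = 63.3778 ms


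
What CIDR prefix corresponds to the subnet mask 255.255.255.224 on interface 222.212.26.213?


Binary: 11111111.11111111.11111111.11100000
Count leading 1s
Prefix: /27


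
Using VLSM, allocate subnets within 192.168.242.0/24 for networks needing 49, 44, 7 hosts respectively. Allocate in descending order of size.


49 hosts -> /26 (62 usable): 192.168.242.0/26
44 hosts -> /26 (62 usable): 192.168.242.64/26
7 hosts -> /28 (14 usable): 192.168.242.128/28
Allocation: 192.168.242.0/26 (49 hosts, 62 usable); 192.168.242.64/26 (44 hosts, 62 usable); 192.168.242.128/28 (7 hosts, 14 usable)


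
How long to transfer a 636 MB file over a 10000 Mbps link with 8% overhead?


Effective throughput = 10000 * (1 - 8/100) = 9200 Mbps
File size in Mb = 636 * 8 = 5088 Mb
Time = 5088 / 9200
Time = 0.553 seconds


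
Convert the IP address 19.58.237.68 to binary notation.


19 = 00010011
58 = 00111010
237 = 11101101
68 = 01000100
Binary: 00010011.00111010.11101101.01000100


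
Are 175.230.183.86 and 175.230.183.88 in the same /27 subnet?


Mask: 255.255.255.224
175.230.183.86 AND mask = 175.230.183.64
175.230.183.88 AND mask = 175.230.183.64
Yes, same subnet (175.230.183.64)


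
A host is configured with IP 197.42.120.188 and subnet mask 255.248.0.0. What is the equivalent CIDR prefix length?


Binary: 11111111.11111000.00000000.00000000
Count leading 1s
Prefix: /13


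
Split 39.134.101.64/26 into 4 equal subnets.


New prefix = 26 + 2 = 28
Each subnet has 16 addresses
  39.134.101.64/28
  39.134.101.80/28
  39.134.101.96/28
  39.134.101.112/28
Subnets: 39.134.101.64/28, 39.134.101.80/28, 39.134.101.96/28, 39.134.101.112/28


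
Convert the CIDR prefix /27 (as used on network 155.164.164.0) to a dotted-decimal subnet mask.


/27 means 27 network bits, 5 host bits
Binary: 11111111111111111111111111100000
Mask: 255.255.255.224


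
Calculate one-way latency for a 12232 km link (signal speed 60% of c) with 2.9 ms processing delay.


Speed = 0.6 * 3e5 km/s = 180000 km/s
Propagation delay = 12232 / 180000 = 0.068 s = 67.9556 ms
Processing delay = 2.9 ms
Total one-way latency = 70.8556 ms


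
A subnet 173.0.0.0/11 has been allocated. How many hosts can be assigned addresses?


Host bits = 32 - 11 = 21
Total addresses = 2^21 = 2097152
Usable = total - 2 (network and broadcast)
Usable hosts: 2097150


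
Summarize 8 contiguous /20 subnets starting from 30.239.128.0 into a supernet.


Original prefix: /20
Number of subnets: 8 = 2^3
New prefix = 20 - 3 = 17
Supernet: 30.239.128.0/17


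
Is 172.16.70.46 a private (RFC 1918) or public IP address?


RFC 1918 private ranges:
  10.0.0.0/8 (10.0.0.0 - 10.255.255.255)
  172.16.0.0/12 (172.16.0.0 - 172.31.255.255)
  192.168.0.0/16 (192.168.0.0 - 192.168.255.255)
Private (in 172.16.0.0/12)


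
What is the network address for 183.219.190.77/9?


IP:   10110111.11011011.10111110.01001101
Mask: 11111111.10000000.00000000.00000000
AND operation:
Net:  10110111.10000000.00000000.00000000
Network: 183.128.0.0/9


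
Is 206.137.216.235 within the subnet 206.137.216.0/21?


Subnet network: 206.137.216.0
Test IP AND mask: 206.137.216.0
Yes, 206.137.216.235 is in 206.137.216.0/21


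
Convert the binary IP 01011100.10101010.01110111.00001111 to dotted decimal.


01011100 = 92
10101010 = 170
01110111 = 119
00001111 = 15
IP: 92.170.119.15


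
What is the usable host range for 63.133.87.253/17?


Network: 63.133.0.0
Broadcast: 63.133.127.255
First usable = network + 1
Last usable = broadcast - 1
Range: 63.133.0.1 to 63.133.127.254


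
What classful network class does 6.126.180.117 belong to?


First octet: 6
Binary: 00000110
0xxxxxxx -> Class A (1-126)
Class A, default mask 255.0.0.0 (/8)


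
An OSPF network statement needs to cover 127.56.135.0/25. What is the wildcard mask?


Subnet mask: 255.255.255.128
Wildcard = 255.255.255.255 - subnet mask
255 - 255 = 0
255 - 255 = 0
255 - 255 = 0
255 - 128 = 127
Wildcard: 0.0.0.127


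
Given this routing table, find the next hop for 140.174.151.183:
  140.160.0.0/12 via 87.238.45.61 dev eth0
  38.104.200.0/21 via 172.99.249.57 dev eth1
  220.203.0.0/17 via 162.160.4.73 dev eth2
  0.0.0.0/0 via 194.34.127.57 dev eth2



Longest prefix match for 140.174.151.183:
  /12 140.160.0.0: MATCH
  /21 38.104.200.0: no
  /17 220.203.0.0: no
  /0 0.0.0.0: MATCH
Selected: next-hop 87.238.45.61 via eth0 (matched /12)


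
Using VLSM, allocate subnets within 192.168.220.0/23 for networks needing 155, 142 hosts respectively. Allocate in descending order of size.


155 hosts -> /24 (254 usable): 192.168.220.0/24
142 hosts -> /24 (254 usable): 192.168.221.0/24
Allocation: 192.168.220.0/24 (155 hosts, 254 usable); 192.168.221.0/24 (142 hosts, 254 usable)


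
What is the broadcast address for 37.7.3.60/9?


Network: 37.0.0.0/9
Host bits = 23
Set all host bits to 1:
Broadcast: 37.127.255.255


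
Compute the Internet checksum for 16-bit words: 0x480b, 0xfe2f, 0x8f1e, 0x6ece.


Sum all words (with carry folding):
+ 0x480b = 0x480b
+ 0xfe2f = 0x463b
+ 0x8f1e = 0xd559
+ 0x6ece = 0x4428
One's complement: ~0x4428
Checksum = 0xbbd7


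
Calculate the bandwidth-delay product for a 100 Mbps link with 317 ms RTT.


BDP = bandwidth * RTT
= 100 Mbps * 317 ms
= 100 * 1e6 * 317 / 1000 bits
= 31700000 bits
= 3962500 bytes
= 3869.6289 KB
BDP = 31700000 bits (3962500 bytes)


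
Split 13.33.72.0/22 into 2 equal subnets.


New prefix = 22 + 1 = 23
Each subnet has 512 addresses
  13.33.72.0/23
  13.33.74.0/23
Subnets: 13.33.72.0/23, 13.33.74.0/23


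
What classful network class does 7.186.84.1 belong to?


First octet: 7
Binary: 00000111
0xxxxxxx -> Class A (1-126)
Class A, default mask 255.0.0.0 (/8)


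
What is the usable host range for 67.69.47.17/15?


Network: 67.68.0.0
Broadcast: 67.69.255.255
First usable = network + 1
Last usable = broadcast - 1
Range: 67.68.0.1 to 67.69.255.254


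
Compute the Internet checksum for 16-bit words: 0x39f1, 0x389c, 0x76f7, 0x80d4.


Sum all words (with carry folding):
+ 0x39f1 = 0x39f1
+ 0x389c = 0x728d
+ 0x76f7 = 0xe984
+ 0x80d4 = 0x6a59
One's complement: ~0x6a59
Checksum = 0x95a6


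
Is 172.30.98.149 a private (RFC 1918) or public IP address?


RFC 1918 private ranges:
  10.0.0.0/8 (10.0.0.0 - 10.255.255.255)
  172.16.0.0/12 (172.16.0.0 - 172.31.255.255)
  192.168.0.0/16 (192.168.0.0 - 192.168.255.255)
Private (in 172.16.0.0/12)


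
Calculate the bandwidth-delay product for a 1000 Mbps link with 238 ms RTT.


BDP = bandwidth * RTT
= 1000 Mbps * 238 ms
= 1000 * 1e6 * 238 / 1000 bits
= 238000000 bits
= 29750000 bytes
= 29052.7344 KB
BDP = 238000000 bits (29750000 bytes)


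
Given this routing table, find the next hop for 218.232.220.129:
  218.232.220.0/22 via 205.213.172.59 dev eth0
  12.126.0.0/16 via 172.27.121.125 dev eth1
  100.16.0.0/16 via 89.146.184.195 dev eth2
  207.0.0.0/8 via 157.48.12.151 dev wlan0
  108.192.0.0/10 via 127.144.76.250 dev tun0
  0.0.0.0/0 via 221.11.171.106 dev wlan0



Longest prefix match for 218.232.220.129:
  /22 218.232.220.0: MATCH
  /16 12.126.0.0: no
  /16 100.16.0.0: no
  /8 207.0.0.0: no
  /10 108.192.0.0: no
  /0 0.0.0.0: MATCH
Selected: next-hop 205.213.172.59 via eth0 (matched /22)


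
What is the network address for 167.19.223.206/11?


IP:   10100111.00010011.11011111.11001110
Mask: 11111111.11100000.00000000.00000000
AND operation:
Net:  10100111.00000000.00000000.00000000
Network: 167.0.0.0/11
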